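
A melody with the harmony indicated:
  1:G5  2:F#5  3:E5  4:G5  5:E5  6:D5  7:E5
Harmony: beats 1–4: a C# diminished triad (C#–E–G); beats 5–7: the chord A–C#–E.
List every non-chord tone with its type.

The harmony at that moment is C# diminished triad (C#, E, G); F#5 is not a chord tone.
It is approached by step down from G5 and left by step down to E5.
Step in, step out in the same direction — a passing tone.
The harmony at that moment is A major triad (A, C#, E); D5 is not a chord tone.
It is approached by step down from E5 and left by step up to E5.
Step away and step back to the same note — a neighbor tone (lower neighbor).

F#5 (beat 2) — passing tone; D5 (beat 6) — neighbor tone.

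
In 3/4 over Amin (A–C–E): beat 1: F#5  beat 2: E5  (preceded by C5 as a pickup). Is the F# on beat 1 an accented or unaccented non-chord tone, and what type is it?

The harmony at that moment is A minor triad (A, C, E); F#5 is not a chord tone.
It is approached by leap up from C5 and left by step down to E5.
Leap in, step out — an appoggiatura.
It falls on the downbeat, so it is accented.

Accented appoggiatura.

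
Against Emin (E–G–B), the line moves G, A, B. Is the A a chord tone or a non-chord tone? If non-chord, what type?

The harmony at that moment is E minor triad (E, G, B); A is not a chord tone.
It is approached by step up from G and left by step up to B.
Step in, step out in the same direction — a passing tone.

Non-chord tone — a passing tone.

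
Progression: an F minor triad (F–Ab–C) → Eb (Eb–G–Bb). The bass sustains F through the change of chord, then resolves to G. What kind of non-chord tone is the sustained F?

F is a retardation.

The harmony at that moment is Eb major triad (Eb, G, Bb); F is not a chord tone.
It is held over (the same pitch as the preceding F) and left by step up to G.
Held over from the previous chord and resolving up by step — a retardation.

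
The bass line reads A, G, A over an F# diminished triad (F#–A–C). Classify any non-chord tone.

The harmony at that moment is F# diminished triad (F#, A, C); G is not a chord tone.
It is approached by step down from A and left by step up to A.
Step away and step back to the same note — a neighbor tone (lower neighbor).

G is a neighbor tone.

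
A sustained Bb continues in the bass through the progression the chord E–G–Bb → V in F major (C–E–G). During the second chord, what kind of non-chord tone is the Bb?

Pedal tone (pedal point).

The harmony at that moment is C major triad (C, E, G); Bb is not a chord tone.
It is held over (the same pitch as the preceding Bb) and then sustained as the same pitch into the next harmony.
Sustained through a change of harmony — a pedal tone.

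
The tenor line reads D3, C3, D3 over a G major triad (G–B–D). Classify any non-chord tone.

C3 is a neighbor tone.

The harmony at that moment is G major triad (G, B, D); C3 is not a chord tone.
It is approached by step down from D3 and left by step up to D3.
Step away and step back to the same note — a neighbor tone (lower neighbor).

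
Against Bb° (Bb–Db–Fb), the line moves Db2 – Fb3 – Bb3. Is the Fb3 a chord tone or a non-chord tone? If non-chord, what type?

Bb diminished triad contains Bb, Db, Fb; Fb is the fifth, so it is a chord tone.

Chord tone (the fifth of Bb diminished triad).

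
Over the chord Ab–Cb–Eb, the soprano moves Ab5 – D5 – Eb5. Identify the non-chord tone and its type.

D5 is an appoggiatura.

The harmony at that moment is Ab minor triad (Ab, Cb, Eb); D5 is not a chord tone.
It is approached by leap down from Ab5 and left by step up to Eb5.
Leap in, step out — an appoggiatura.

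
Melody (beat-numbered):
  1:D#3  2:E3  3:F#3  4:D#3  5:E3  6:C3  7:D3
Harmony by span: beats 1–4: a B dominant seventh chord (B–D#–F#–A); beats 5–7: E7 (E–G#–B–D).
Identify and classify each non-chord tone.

The harmony at that moment is B dominant seventh chord (B, D#, F#, A); E3 is not a chord tone.
It is approached by step up from D#3 and left by step up to F#3.
Step in, step out in the same direction — a passing tone.
The harmony at that moment is E dominant seventh chord (E, G#, B, D); C3 is not a chord tone.
It is approached by leap down from E3 and left by step up to D3.
Leap in, step out — an appoggiatura.

E3 (beat 2) — passing tone; C3 (beat 6) — appoggiatura.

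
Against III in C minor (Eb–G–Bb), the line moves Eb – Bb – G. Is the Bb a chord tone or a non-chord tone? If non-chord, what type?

Eb major triad contains Eb, G, Bb; Bb is the fifth, so it is a chord tone.

Chord tone (the fifth of Eb major triad).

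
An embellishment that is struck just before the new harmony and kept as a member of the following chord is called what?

Approach: ahead of the chord change (typically by step), so it is dissonant against the current harmony. Departure: none — the same pitch is restated or held and is a chord tone of the new harmony.
Dissonant first, consonant once the harmony catches up: the note simply arrives early — an anticipation. (The reverse timing, consonant first and dissonant after the change, would be a suspension or retardation.)

Anticipation.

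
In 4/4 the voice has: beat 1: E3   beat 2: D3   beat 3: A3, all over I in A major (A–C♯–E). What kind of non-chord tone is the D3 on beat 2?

Escape tone.

The harmony at that moment is A major triad (A, C♯, E); D3 is not a chord tone.
It is approached by step down from E3 and left by leap up to A3.
Step in, leap out, on a weak beat — an escape tone.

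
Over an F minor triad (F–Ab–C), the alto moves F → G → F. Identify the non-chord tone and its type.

The harmony at that moment is F minor triad (F, Ab, C); G is not a chord tone.
It is approached by step up from F and left by step down to F.
Step away and step back to the same note — a neighbor tone (upper neighbor).

G is a neighbor tone.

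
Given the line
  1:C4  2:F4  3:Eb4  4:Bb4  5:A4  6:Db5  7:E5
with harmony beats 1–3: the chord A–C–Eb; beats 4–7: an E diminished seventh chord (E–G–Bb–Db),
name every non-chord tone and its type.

F4 (beat 2) — appoggiatura; A4 (beat 5) — escape tone.

The harmony at that moment is A diminished triad (A, C, Eb); F4 is not a chord tone.
It is approached by leap up from C4 and left by step down to Eb4.
Leap in, step out — an appoggiatura.
The harmony at that moment is E diminished seventh chord (E, G, Bb, Db); A4 is not a chord tone.
It is approached by step down from Bb4 and left by leap up to Db5.
Step in, leap out — an escape tone.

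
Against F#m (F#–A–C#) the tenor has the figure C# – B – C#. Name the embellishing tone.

B is a neighbor tone.

The harmony at that moment is F# minor triad (F#, A, C#); B is not a chord tone.
It is approached by step down from C# and left by step up to C#.
Step away and step back to the same note — a neighbor tone (lower neighbor).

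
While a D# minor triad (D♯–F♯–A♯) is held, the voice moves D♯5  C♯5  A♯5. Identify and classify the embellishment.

C♯5 is an escape tone.

The harmony at that moment is D♯ minor triad (D♯, F♯, A♯); C♯5 is not a chord tone.
It is approached by step down from D♯5 and left by leap up to A♯5.
Step in, leap out — an escape tone.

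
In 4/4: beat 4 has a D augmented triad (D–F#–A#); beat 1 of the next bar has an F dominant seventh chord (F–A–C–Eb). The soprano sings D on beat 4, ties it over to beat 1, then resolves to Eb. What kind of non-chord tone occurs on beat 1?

The harmony at that moment is F dominant seventh chord (F, A, C, Eb); D is not a chord tone.
It is held over (the same pitch as the preceding D) and left by step up to Eb.
Held over from the previous chord and resolving up by step — a retardation.

Retardation.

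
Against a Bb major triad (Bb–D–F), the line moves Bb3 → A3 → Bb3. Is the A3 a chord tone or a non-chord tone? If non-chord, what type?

Non-chord tone — a neighbor tone.

The harmony at that moment is Bb major triad (Bb, D, F); A3 is not a chord tone.
It is approached by step down from Bb3 and left by step up to Bb3.
Step away and step back to the same note — a neighbor tone (lower neighbor).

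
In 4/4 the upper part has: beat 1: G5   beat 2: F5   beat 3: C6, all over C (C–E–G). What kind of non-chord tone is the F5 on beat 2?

Escape tone.

The harmony at that moment is C major triad (C, E, G); F5 is not a chord tone.
It is approached by step down from G5 and left by leap up to C6.
Step in, leap out, on a weak beat — an escape tone.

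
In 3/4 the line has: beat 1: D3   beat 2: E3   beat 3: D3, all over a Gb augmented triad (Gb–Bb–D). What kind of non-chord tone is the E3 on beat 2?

Upper neighbor tone.

The harmony at that moment is Gb augmented triad (Gb, Bb, D); E3 is not a chord tone.
It is approached by step up from D3 and left by step down to D3.
Step away and step back to the same note — a neighbor tone (upper neighbor).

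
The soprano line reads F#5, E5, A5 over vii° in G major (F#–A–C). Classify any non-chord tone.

The harmony at that moment is F# diminished triad (F#, A, C); E5 is not a chord tone.
It is approached by step down from F#5 and left by leap up to A5.
Step in, leap out — an escape tone.

E5 is an escape tone.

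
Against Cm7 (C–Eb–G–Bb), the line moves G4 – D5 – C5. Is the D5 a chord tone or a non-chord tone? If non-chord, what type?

The harmony at that moment is C minor seventh chord (C, Eb, G, Bb); D5 is not a chord tone.
It is approached by leap up from G4 and left by step down to C5.
Leap in, step out — an appoggiatura.

Non-chord tone — an appoggiatura.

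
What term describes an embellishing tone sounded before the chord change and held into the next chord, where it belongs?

Approach: ahead of the chord change (typically by step), so it is dissonant against the current harmony. Departure: none — the same pitch is restated or held and is a chord tone of the new harmony.
Dissonant first, consonant once the harmony catches up: the note simply arrives early — an anticipation. (The reverse timing, consonant first and dissonant after the change, would be a suspension or retardation.)

Anticipation.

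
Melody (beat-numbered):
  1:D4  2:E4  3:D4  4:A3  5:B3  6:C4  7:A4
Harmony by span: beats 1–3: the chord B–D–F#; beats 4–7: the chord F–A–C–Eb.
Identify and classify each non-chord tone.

The harmony at that moment is B minor triad (B, D, F#); E4 is not a chord tone.
It is approached by step up from D4 and left by step down to D4.
Step away and step back to the same note — a neighbor tone (upper neighbor).
The harmony at that moment is F dominant seventh chord (F, A, C, Eb); B3 is not a chord tone.
It is approached by step up from A3 and left by step up to C4.
Step in, step out in the same direction — a passing tone.

E4 (beat 2) — neighbor tone; B3 (beat 5) — passing tone.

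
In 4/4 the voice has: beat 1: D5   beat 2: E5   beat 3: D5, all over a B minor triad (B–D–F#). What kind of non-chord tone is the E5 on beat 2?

The harmony at that moment is B minor triad (B, D, F#); E5 is not a chord tone.
It is approached by step up from D5 and left by step down to D5.
Step away and step back to the same note — a neighbor tone (upper neighbor).

Upper neighbor tone.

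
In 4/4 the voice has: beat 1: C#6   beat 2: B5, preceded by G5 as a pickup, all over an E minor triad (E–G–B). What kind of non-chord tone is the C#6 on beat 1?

Appoggiatura.

The harmony at that moment is E minor triad (E, G, B); C#6 is not a chord tone.
It is approached by leap up from G5 and left by step down to B5.
Leap in, step out, metrically accented — an appoggiatura.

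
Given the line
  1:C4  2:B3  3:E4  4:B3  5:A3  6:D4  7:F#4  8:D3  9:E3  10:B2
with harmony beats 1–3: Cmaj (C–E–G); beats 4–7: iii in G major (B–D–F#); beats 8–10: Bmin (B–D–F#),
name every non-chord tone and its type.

The harmony at that moment is C major triad (C, E, G); B3 is not a chord tone.
It is approached by step down from C4 and left by leap up to E4.
Step in, leap out — an escape tone.
The harmony at that moment is B minor triad (B, D, F#); A3 is not a chord tone.
It is approached by step down from B3 and left by leap up to D4.
Step in, leap out — an escape tone.
The harmony at that moment is B minor triad (B, D, F#); E3 is not a chord tone.
It is approached by step up from D3 and left by leap down to B2.
Step in, leap out — an escape tone.

B3 (beat 2) — escape tone; A3 (beat 5) — escape tone; E3 (beat 9) — escape tone.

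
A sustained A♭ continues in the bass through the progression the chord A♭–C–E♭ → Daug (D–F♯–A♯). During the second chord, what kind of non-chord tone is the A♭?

The harmony at that moment is D augmented triad (D, F♯, A♯); A♭ is not a chord tone.
It is held over (the same pitch as the preceding A♭) and then sustained as the same pitch into the next harmony.
Sustained through a change of harmony — a pedal tone.

Pedal tone (pedal point).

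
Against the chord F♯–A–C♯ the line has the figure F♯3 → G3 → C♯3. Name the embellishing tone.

The harmony at that moment is F♯ minor triad (F♯, A, C♯); G3 is not a chord tone.
It is approached by step up from F♯3 and left by leap down to C♯3.
Step in, leap out — an escape tone.

G3 is an escape tone.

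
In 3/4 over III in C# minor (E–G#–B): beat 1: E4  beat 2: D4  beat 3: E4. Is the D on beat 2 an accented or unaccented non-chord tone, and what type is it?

Unaccented neighbor tone.

The harmony at that moment is E major triad (E, G#, B); D4 is not a chord tone.
It is approached by step down from E4 and left by step up to E4.
Step away and step back to the same note — a neighbor tone (lower neighbor).
It falls on a weak beat, so it is unaccented.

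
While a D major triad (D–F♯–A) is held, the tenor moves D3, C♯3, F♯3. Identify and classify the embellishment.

The harmony at that moment is D major triad (D, F♯, A); C♯3 is not a chord tone.
It is approached by step down from D3 and left by leap up to F♯3.
Step in, leap out — an escape tone.

C♯3 is an escape tone.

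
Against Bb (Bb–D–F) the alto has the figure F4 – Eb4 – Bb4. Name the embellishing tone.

The harmony at that moment is Bb major triad (Bb, D, F); Eb4 is not a chord tone.
It is approached by step down from F4 and left by leap up to Bb4.
Step in, leap out — an escape tone.

Eb4 is an escape tone.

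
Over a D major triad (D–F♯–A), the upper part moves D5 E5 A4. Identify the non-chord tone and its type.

The harmony at that moment is D major triad (D, F♯, A); E5 is not a chord tone.
It is approached by step up from D5 and left by leap down to A4.
Step in, leap out — an escape tone.

E5 is an escape tone.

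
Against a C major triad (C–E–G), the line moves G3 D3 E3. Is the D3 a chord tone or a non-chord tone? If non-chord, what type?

The harmony at that moment is C major triad (C, E, G); D3 is not a chord tone.
It is approached by leap down from G3 and left by step up to E3.
Leap in, step out — an appoggiatura.

Non-chord tone — an appoggiatura.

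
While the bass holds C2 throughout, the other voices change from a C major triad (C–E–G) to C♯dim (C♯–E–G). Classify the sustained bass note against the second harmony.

The harmony at that moment is C♯ diminished triad (C♯, E, G); C2 is not a chord tone.
It is held over (the same pitch as the preceding C2) and then sustained as the same pitch into the next harmony.
Sustained through a change of harmony — a pedal tone.

Pedal tone (pedal point).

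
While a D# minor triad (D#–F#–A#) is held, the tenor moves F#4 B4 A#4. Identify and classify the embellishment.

B4 is an appoggiatura.

The harmony at that moment is D# minor triad (D#, F#, A#); B4 is not a chord tone.
It is approached by leap up from F#4 and left by step down to A#4.
Leap in, step out — an appoggiatura.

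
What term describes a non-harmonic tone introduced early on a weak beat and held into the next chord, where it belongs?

Approach: ahead of the chord change (typically by step), so it is dissonant against the current harmony. Departure: none — the same pitch is restated or held and is a chord tone of the new harmony.
Dissonant first, consonant once the harmony catches up: the note simply arrives early — an anticipation. (The reverse timing, consonant first and dissonant after the change, would be a suspension or retardation.)

Anticipation.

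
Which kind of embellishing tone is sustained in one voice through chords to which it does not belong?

Pedal tone.

Approach: none. Departure: none — a single pitch is sustained while the chords change around it, passing through harmonies that do not contain it.
No melodic motion at all; the dissonance is created entirely by the moving harmonies against the stationary note — a pedal tone (pedal point).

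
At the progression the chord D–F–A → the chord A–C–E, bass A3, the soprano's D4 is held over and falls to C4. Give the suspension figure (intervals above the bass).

At the second chord the bass is A3. The suspended D4 lies a fourth above the bass; after resolving down by step to C4, the interval above the bass becomes a third.
Suspension figures are named by those two intervals: 4–3.

4–3 suspension.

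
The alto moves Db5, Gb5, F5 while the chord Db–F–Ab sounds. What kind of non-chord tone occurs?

The harmony at that moment is Db major triad (Db, F, Ab); Gb5 is not a chord tone.
It is approached by leap up from Db5 and left by step down to F5.
Leap in, step out — an appoggiatura.

Gb5 is an appoggiatura.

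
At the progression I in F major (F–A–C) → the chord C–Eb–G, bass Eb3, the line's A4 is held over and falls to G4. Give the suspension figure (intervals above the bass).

At the second chord the bass is Eb3. The suspended A4 lies a fourth above the bass; after resolving down by step to G4, the interval above the bass becomes a third.
Suspension figures are named by those two intervals: 4–3.

4–3 suspension.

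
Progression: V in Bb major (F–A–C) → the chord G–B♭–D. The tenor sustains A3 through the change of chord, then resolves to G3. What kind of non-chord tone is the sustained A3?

The harmony at that moment is G minor triad (G, B♭, D); A3 is not a chord tone.
It is held over (the same pitch as the preceding A3) and left by step down to G3.
Held over from the previous chord and resolving down by step — a suspension.

A3 is a suspension.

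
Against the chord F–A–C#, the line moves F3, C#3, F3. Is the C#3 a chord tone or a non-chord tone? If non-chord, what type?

Chord tone (the fifth of F augmented triad).

F augmented triad contains F, A, C#; C# is the fifth, so it is a chord tone.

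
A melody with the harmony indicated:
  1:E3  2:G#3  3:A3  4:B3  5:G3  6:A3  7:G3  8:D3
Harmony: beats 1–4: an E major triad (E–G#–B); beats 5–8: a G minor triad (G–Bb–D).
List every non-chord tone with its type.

The harmony at that moment is E major triad (E, G#, B); A3 is not a chord tone.
It is approached by step up from G#3 and left by step up to B3.
Step in, step out in the same direction — a passing tone.
The harmony at that moment is G minor triad (G, Bb, D); A3 is not a chord tone.
It is approached by step up from G3 and left by step down to G3.
Step away and step back to the same note — a neighbor tone (upper neighbor).

A3 (beat 3) — passing tone; A3 (beat 6) — neighbor tone.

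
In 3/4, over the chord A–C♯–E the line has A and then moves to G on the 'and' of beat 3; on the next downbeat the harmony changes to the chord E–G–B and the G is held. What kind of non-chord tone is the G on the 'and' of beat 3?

The harmony at that moment is A major triad (A, C♯, E); G is not a chord tone.
It is approached by step down from A and then sustained as the same pitch into the next harmony.
Arriving early and becoming a chord tone when the harmony changes — an anticipation.

Anticipation.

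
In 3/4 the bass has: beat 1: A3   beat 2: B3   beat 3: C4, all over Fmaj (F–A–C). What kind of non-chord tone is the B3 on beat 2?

Passing tone.

The harmony at that moment is F major triad (F, A, C); B3 is not a chord tone.
It is approached by step up from A3 and left by step up to C4.
Step in, step out in the same direction — a passing tone.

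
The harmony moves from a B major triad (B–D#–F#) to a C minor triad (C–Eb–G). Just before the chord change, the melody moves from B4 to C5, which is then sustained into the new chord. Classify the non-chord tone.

The harmony at that moment is B major triad (B, D#, F#); C5 is not a chord tone.
It is approached by step up from B4 and then sustained as the same pitch into the next harmony.
Arriving early and becoming a chord tone when the harmony changes — an anticipation.

C5 is an anticipation.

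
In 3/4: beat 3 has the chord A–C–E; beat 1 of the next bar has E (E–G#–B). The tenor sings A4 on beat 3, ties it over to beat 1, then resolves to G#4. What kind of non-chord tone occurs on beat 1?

Suspension.

The harmony at that moment is E major triad (E, G#, B); A4 is not a chord tone.
It is held over (the same pitch as the preceding A4) and left by step down to G#4.
Held over from the previous chord and resolving down by step — a suspension.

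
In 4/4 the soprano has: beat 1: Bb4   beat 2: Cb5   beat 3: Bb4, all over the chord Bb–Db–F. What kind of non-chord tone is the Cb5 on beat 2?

The harmony at that moment is Bb minor triad (Bb, Db, F); Cb5 is not a chord tone.
It is approached by step up from Bb4 and left by step down to Bb4.
Step away and step back to the same note — a neighbor tone (upper neighbor).

Upper neighbor tone.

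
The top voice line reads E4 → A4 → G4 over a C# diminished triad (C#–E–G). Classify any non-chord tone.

The harmony at that moment is C# diminished triad (C#, E, G); A4 is not a chord tone.
It is approached by leap up from E4 and left by step down to G4.
Leap in, step out — an appoggiatura.

A4 is an appoggiatura.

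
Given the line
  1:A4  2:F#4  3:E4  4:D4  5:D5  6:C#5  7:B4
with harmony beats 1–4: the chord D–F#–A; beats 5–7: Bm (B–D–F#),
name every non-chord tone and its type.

The harmony at that moment is D major triad (D, F#, A); E4 is not a chord tone.
It is approached by step down from F#4 and left by step down to D4.
Step in, step out in the same direction — a passing tone.
The harmony at that moment is B minor triad (B, D, F#); C#5 is not a chord tone.
It is approached by step down from D5 and left by step down to B4.
Step in, step out in the same direction — a passing tone.

E4 (beat 3) — passing tone; C#5 (beat 6) — passing tone.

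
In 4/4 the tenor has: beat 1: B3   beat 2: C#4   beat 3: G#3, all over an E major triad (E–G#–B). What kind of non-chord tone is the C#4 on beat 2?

Escape tone.

The harmony at that moment is E major triad (E, G#, B); C#4 is not a chord tone.
It is approached by step up from B3 and left by leap down to G#3.
Step in, leap out, on a weak beat — an escape tone.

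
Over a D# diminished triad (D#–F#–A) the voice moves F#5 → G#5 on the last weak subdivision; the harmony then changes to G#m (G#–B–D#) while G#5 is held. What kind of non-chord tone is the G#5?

G#5 is an anticipation.

The harmony at that moment is D# diminished triad (D#, F#, A); G#5 is not a chord tone.
It is approached by step up from F#5 and then sustained as the same pitch into the next harmony.
Arriving early and becoming a chord tone when the harmony changes — an anticipation.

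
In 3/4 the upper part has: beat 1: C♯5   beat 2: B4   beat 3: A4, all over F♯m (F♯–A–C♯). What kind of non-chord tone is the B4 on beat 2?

The harmony at that moment is F♯ minor triad (F♯, A, C♯); B4 is not a chord tone.
It is approached by step down from C♯5 and left by step down to A4.
Step in, step out in the same direction — a passing tone.

Passing tone.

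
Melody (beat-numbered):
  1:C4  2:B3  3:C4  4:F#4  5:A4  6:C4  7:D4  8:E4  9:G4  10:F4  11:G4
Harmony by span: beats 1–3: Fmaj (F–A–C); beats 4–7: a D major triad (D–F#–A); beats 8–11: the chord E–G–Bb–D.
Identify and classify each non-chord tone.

B3 (beat 2) — neighbor tone; C4 (beat 6) — appoggiatura; F4 (beat 10) — neighbor tone.

The harmony at that moment is F major triad (F, A, C); B3 is not a chord tone.
It is approached by step down from C4 and left by step up to C4.
Step away and step back to the same note — a neighbor tone (lower neighbor).
The harmony at that moment is D major triad (D, F#, A); C4 is not a chord tone.
It is approached by leap down from A4 and left by step up to D4.
Leap in, step out — an appoggiatura.
The harmony at that moment is E half-diminished seventh chord (E, G, Bb, D); F4 is not a chord tone.
It is approached by step down from G4 and left by step up to G4.
Step away and step back to the same note — a neighbor tone (lower neighbor).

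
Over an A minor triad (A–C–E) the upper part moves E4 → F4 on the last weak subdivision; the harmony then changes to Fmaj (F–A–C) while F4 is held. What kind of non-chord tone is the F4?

F4 is an anticipation.

The harmony at that moment is A minor triad (A, C, E); F4 is not a chord tone.
It is approached by step up from E4 and then sustained as the same pitch into the next harmony.
Arriving early and becoming a chord tone when the harmony changes — an anticipation.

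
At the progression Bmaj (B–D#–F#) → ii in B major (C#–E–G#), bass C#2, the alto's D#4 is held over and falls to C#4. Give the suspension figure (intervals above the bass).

At the second chord the bass is C#2. The suspended D#4 lies a ninth above the bass; after resolving down by step to C#4, the interval above the bass becomes an octave.
Suspension figures are named by those two intervals: 9–8.

9–8 suspension.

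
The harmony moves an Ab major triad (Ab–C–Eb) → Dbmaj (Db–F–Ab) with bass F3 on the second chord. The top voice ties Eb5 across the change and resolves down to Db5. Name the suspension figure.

7–6 suspension.

At the second chord the bass is F3. The suspended Eb5 lies a seventh above the bass; after resolving down by step to Db5, the interval above the bass becomes a sixth.
Suspension figures are named by those two intervals: 7–6.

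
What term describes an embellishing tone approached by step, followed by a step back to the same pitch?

Neighbor tone.

Approach: by step. Departure: by step in the opposite direction, back to the starting pitch.
Stepwise on both sides but reversing to return to the same chord tone — a neighbor tone. (Had it continued onward in the same direction it would be a passing tone instead.)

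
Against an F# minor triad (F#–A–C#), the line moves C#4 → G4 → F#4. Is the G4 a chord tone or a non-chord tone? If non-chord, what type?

The harmony at that moment is F# minor triad (F#, A, C#); G4 is not a chord tone.
It is approached by leap up from C#4 and left by step down to F#4.
Leap in, step out — an appoggiatura.

Non-chord tone — an appoggiatura.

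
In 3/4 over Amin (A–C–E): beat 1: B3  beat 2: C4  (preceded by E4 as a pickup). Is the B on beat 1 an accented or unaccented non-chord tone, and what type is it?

The harmony at that moment is A minor triad (A, C, E); B3 is not a chord tone.
It is approached by leap down from E4 and left by step up to C4.
Leap in, step out — an appoggiatura.
It falls on the downbeat, so it is accented.

Accented appoggiatura.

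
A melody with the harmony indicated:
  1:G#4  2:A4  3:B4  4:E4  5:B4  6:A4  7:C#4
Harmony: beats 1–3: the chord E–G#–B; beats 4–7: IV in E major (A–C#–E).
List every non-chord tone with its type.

A4 (beat 2) — passing tone; B4 (beat 5) — appoggiatura.

The harmony at that moment is E major triad (E, G#, B); A4 is not a chord tone.
It is approached by step up from G#4 and left by step up to B4.
Step in, step out in the same direction — a passing tone.
The harmony at that moment is A major triad (A, C#, E); B4 is not a chord tone.
It is approached by leap up from E4 and left by step down to A4.
Leap in, step out — an appoggiatura.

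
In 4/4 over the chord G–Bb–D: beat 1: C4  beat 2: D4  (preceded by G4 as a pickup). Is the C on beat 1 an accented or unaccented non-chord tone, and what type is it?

The harmony at that moment is G minor triad (G, Bb, D); C4 is not a chord tone.
It is approached by leap down from G4 and left by step up to D4.
Leap in, step out — an appoggiatura.
It falls on the downbeat, so it is accented.

Accented appoggiatura.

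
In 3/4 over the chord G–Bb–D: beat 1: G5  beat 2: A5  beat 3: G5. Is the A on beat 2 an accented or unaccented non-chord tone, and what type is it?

The harmony at that moment is G minor triad (G, Bb, D); A5 is not a chord tone.
It is approached by step up from G5 and left by step down to G5.
Step away and step back to the same note — a neighbor tone (upper neighbor).
It falls on a weak beat, so it is unaccented.

Unaccented neighbor tone.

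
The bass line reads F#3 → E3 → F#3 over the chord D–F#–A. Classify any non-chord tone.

E3 is a neighbor tone.

The harmony at that moment is D major triad (D, F#, A); E3 is not a chord tone.
It is approached by step down from F#3 and left by step up to F#3.
Step away and step back to the same note — a neighbor tone (lower neighbor).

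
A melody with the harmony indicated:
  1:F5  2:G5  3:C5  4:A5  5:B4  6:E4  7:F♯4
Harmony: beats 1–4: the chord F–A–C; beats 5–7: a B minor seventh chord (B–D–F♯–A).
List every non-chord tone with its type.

The harmony at that moment is F major triad (F, A, C); G5 is not a chord tone.
It is approached by step up from F5 and left by leap down to C5.
Step in, leap out — an escape tone.
The harmony at that moment is B minor seventh chord (B, D, F♯, A); E4 is not a chord tone.
It is approached by leap down from B4 and left by step up to F♯4.
Leap in, step out — an appoggiatura.

G5 (beat 2) — escape tone; E4 (beat 6) — appoggiatura.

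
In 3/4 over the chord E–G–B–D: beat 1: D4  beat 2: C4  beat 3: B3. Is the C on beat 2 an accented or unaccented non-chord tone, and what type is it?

The harmony at that moment is E minor seventh chord (E, G, B, D); C4 is not a chord tone.
It is approached by step down from D4 and left by step down to B3.
Step in, step out in the same direction — a passing tone.
It falls on a weak beat, so it is unaccented.

Unaccented passing tone.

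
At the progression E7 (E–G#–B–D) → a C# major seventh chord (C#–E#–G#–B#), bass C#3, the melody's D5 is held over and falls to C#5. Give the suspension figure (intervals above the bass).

At the second chord the bass is C#3. The suspended D5 lies a ninth above the bass; after resolving down by step to C#5, the interval above the bass becomes an octave.
Suspension figures are named by those two intervals: 9–8.

9–8 suspension.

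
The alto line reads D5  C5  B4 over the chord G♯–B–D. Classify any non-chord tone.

The harmony at that moment is G♯ diminished triad (G♯, B, D); C5 is not a chord tone.
It is approached by step down from D5 and left by step down to B4.
Step in, step out in the same direction — a passing tone.

C5 is a passing tone.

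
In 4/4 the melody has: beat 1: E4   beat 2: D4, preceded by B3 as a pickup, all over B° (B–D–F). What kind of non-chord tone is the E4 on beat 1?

Appoggiatura.

The harmony at that moment is B diminished triad (B, D, F); E4 is not a chord tone.
It is approached by leap up from B3 and left by step down to D4.
Leap in, step out, metrically accented — an appoggiatura.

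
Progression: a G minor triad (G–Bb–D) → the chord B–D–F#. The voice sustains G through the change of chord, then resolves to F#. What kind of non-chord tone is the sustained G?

The harmony at that moment is B minor triad (B, D, F#); G is not a chord tone.
It is held over (the same pitch as the preceding G) and left by step down to F#.
Held over from the previous chord and resolving down by step — a suspension.

G is a suspension.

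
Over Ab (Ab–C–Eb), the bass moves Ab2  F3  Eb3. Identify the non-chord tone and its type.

F3 is an appoggiatura.

The harmony at that moment is Ab major triad (Ab, C, Eb); F3 is not a chord tone.
It is approached by leap up from Ab2 and left by step down to Eb3.
Leap in, step out — an appoggiatura.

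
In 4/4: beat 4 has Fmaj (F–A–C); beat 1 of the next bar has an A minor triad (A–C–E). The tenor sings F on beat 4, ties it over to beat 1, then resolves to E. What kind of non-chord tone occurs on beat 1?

Suspension.

The harmony at that moment is A minor triad (A, C, E); F is not a chord tone.
It is held over (the same pitch as the preceding F) and left by step down to E.
Held over from the previous chord and resolving down by step — a suspension.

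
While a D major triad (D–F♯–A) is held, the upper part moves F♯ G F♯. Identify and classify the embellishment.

The harmony at that moment is D major triad (D, F♯, A); G is not a chord tone.
It is approached by step up from F♯ and left by step down to F♯.
Step away and step back to the same note — a neighbor tone (upper neighbor).

G is a neighbor tone.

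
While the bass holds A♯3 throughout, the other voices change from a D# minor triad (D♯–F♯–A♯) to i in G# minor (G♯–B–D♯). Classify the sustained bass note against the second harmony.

The harmony at that moment is G♯ minor triad (G♯, B, D♯); A♯3 is not a chord tone.
It is held over (the same pitch as the preceding A♯3) and then sustained as the same pitch into the next harmony.
Sustained through a change of harmony — a pedal tone.

Pedal tone (pedal point).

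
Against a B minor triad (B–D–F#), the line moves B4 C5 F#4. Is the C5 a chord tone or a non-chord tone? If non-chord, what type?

Non-chord tone — an escape tone.

The harmony at that moment is B minor triad (B, D, F#); C5 is not a chord tone.
It is approached by step up from B4 and left by leap down to F#4.
Step in, leap out — an escape tone.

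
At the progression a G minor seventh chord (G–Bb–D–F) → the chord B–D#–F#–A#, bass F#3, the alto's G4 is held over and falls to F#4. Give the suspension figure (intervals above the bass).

9–8 suspension.

At the second chord the bass is F#3. The suspended G4 lies a ninth above the bass; after resolving down by step to F#4, the interval above the bass becomes an octave.
Suspension figures are named by those two intervals: 9–8.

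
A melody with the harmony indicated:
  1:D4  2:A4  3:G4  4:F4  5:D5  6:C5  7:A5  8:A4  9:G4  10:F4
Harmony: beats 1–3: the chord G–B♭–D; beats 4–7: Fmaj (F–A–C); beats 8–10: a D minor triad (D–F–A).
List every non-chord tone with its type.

The harmony at that moment is G minor triad (G, B♭, D); A4 is not a chord tone.
It is approached by leap up from D4 and left by step down to G4.
Leap in, step out — an appoggiatura.
The harmony at that moment is F major triad (F, A, C); D5 is not a chord tone.
It is approached by leap up from F4 and left by step down to C5.
Leap in, step out — an appoggiatura.
The harmony at that moment is D minor triad (D, F, A); G4 is not a chord tone.
It is approached by step down from A4 and left by step down to F4.
Step in, step out in the same direction — a passing tone.

A4 (beat 2) — appoggiatura; D5 (beat 5) — appoggiatura; G4 (beat 9) — passing tone.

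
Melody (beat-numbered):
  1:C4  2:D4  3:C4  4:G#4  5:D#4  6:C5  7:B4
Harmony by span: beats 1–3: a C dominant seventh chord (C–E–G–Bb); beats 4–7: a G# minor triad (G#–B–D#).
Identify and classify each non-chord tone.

D4 (beat 2) — neighbor tone; C5 (beat 6) — appoggiatura.

The harmony at that moment is C dominant seventh chord (C, E, G, Bb); D4 is not a chord tone.
It is approached by step up from C4 and left by step down to C4.
Step away and step back to the same note — a neighbor tone (upper neighbor).
The harmony at that moment is G# minor triad (G#, B, D#); C5 is not a chord tone.
It is approached by leap up from D#4 and left by step down to B4.
Leap in, step out — an appoggiatura.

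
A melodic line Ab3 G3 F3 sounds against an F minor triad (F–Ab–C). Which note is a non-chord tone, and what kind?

The harmony at that moment is F minor triad (F, Ab, C); G3 is not a chord tone.
It is approached by step down from Ab3 and left by step down to F3.
Step in, step out in the same direction — a passing tone.

G3 is a passing tone.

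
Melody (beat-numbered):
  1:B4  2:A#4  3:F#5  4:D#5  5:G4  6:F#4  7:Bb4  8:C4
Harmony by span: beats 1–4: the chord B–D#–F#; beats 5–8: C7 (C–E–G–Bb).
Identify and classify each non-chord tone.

A#4 (beat 2) — escape tone; F#4 (beat 6) — escape tone.

The harmony at that moment is B major triad (B, D#, F#); A#4 is not a chord tone.
It is approached by step down from B4 and left by leap up to F#5.
Step in, leap out — an escape tone.
The harmony at that moment is C dominant seventh chord (C, E, G, Bb); F#4 is not a chord tone.
It is approached by step down from G4 and left by leap up to Bb4.
Step in, leap out — an escape tone.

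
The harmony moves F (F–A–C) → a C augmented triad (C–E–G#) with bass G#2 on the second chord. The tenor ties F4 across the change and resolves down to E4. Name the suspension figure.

7–6 suspension.

At the second chord the bass is G#2. The suspended F4 lies a seventh above the bass; after resolving down by step to E4, the interval above the bass becomes a sixth.
Suspension figures are named by those two intervals: 7–6.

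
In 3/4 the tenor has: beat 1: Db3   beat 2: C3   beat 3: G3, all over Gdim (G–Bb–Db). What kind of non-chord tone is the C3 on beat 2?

The harmony at that moment is G diminished triad (G, Bb, Db); C3 is not a chord tone.
It is approached by step down from Db3 and left by leap up to G3.
Step in, leap out, on a weak beat — an escape tone.

Escape tone.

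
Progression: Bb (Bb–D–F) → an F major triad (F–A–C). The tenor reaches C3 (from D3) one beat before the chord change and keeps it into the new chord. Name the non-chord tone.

The harmony at that moment is Bb major triad (Bb, D, F); C3 is not a chord tone.
It is approached by step down from D3 and then sustained as the same pitch into the next harmony.
Arriving early and becoming a chord tone when the harmony changes — an anticipation.

C3 is an anticipation.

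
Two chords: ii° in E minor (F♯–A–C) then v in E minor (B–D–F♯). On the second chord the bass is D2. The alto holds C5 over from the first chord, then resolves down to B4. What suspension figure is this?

7–6 suspension.

At the second chord the bass is D2. The suspended C5 lies a seventh above the bass; after resolving down by step to B4, the interval above the bass becomes a sixth.
Suspension figures are named by those two intervals: 7–6.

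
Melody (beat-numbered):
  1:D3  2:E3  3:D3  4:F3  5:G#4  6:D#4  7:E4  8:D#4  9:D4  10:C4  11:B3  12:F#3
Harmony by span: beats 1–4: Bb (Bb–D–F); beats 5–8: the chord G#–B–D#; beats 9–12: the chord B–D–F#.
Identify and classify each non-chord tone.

The harmony at that moment is Bb major triad (Bb, D, F); E3 is not a chord tone.
It is approached by step up from D3 and left by step down to D3.
Step away and step back to the same note — a neighbor tone (upper neighbor).
The harmony at that moment is G# minor triad (G#, B, D#); E4 is not a chord tone.
It is approached by step up from D#4 and left by step down to D#4.
Step away and step back to the same note — a neighbor tone (upper neighbor).
The harmony at that moment is B minor triad (B, D, F#); C4 is not a chord tone.
It is approached by step down from D4 and left by step down to B3.
Step in, step out in the same direction — a passing tone.

E3 (beat 2) — neighbor tone; E4 (beat 7) — neighbor tone; C4 (beat 10) — passing tone.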